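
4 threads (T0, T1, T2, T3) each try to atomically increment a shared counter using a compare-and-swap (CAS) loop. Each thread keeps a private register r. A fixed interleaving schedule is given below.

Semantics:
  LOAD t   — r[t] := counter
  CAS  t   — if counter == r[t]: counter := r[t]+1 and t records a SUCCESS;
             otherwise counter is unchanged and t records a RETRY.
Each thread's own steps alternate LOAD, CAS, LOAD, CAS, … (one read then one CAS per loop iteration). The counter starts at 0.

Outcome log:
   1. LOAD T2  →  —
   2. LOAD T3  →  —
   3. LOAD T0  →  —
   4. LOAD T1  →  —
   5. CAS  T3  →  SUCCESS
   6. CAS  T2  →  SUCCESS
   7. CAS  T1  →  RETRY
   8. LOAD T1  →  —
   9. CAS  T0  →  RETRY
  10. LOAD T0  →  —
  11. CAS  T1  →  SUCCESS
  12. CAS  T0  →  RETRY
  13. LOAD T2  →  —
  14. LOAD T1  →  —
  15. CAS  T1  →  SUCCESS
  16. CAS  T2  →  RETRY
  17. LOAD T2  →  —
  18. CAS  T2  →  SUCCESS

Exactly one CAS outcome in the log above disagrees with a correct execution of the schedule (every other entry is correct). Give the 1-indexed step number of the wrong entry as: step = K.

step = 6

Re-executing:
   1) LOAD T2:  M=0  r_T2=0
   2) LOAD T3:  M=0  r_T3=0
   3) LOAD T0:  M=0  r_T0=0
   4) LOAD T1:  M=0  r_T1=0
   5) CAS  T3:  M=1  r_T3=0 ✓
   6) CAS  T2:  M=1  r_T2=0 ✗
   7) CAS  T1:  M=1  r_T1=0 ✗
   8) LOAD T1:  M=1  r_T1=1
   9) CAS  T0:  M=1  r_T0=0 ✗
  10) LOAD T0:  M=1  r_T0=1
  11) CAS  T1:  M=2  r_T1=1 ✓
  12) CAS  T0:  M=2  r_T0=1 ✗
  13) LOAD T2:  M=2  r_T2=2
  14) LOAD T1:  M=2  r_T1=2
  15) CAS  T1:  M=3  r_T1=2 ✓
  16) CAS  T2:  M=3  r_T2=2 ✗
  17) LOAD T2:  M=3  r_T2=3
  18) CAS  T2:  M=4  r_T2=3 ✓
Mismatch at 6.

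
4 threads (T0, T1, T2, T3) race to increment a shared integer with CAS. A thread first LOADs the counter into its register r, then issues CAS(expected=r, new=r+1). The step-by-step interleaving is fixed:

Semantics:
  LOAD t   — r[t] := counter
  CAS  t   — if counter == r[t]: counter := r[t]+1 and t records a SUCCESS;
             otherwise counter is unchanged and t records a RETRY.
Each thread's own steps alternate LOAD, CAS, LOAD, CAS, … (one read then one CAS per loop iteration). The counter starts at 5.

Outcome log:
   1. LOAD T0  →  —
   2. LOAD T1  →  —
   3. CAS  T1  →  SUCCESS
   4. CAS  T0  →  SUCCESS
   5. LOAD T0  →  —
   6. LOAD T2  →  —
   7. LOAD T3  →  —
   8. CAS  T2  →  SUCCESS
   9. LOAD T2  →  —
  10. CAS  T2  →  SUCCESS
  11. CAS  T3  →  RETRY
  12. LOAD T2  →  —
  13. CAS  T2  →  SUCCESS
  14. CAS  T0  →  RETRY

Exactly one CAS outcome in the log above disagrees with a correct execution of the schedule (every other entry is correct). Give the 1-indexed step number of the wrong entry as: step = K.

step = 4

Re-executing:
   1) LOAD T0:  M=5  r_T0=5
   2) LOAD T1:  M=5  r_T1=5
   3) CAS  T1:  M=6  r_T1=5 ✓
   4) CAS  T0:  M=6  r_T0=5 ✗
   5) LOAD T0:  M=6  r_T0=6
   6) LOAD T2:  M=6  r_T2=6
   7) LOAD T3:  M=6  r_T3=6
   8) CAS  T2:  M=7  r_T2=6 ✓
   9) LOAD T2:  M=7  r_T2=7
  10) CAS  T2:  M=8  r_T2=7 ✓
  11) CAS  T3:  M=8  r_T3=6 ✗
  12) LOAD T2:  M=8  r_T2=8
  13) CAS  T2:  M=9  r_T2=8 ✓
  14) CAS  T0:  M=9  r_T0=6 ✗
Mismatch at 4.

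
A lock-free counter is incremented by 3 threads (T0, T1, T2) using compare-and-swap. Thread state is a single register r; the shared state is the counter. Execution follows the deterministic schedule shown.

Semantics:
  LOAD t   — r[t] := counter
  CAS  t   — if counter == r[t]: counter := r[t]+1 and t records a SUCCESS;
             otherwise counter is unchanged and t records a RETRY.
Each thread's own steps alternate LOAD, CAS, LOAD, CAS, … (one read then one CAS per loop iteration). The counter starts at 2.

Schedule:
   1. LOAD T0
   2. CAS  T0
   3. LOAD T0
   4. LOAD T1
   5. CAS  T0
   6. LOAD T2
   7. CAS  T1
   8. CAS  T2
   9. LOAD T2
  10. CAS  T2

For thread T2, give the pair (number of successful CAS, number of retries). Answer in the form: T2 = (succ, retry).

T2 = (2, 0)

   1) LOAD T0:  M=2  r_T0=2
   2) CAS  T0:  M=3  r_T0=2 ✓
   3) LOAD T0:  M=3  r_T0=3
   4) LOAD T1:  M=3  r_T1=3
   5) CAS  T0:  M=4  r_T0=3 ✓
   6) LOAD T2:  M=4  r_T2=4
   7) CAS  T1:  M=4  r_T1=3 ✗
   8) CAS  T2:  M=5  r_T2=4 ✓
   9) LOAD T2:  M=5  r_T2=5
  10) CAS  T2:  M=6  r_T2=5 ✓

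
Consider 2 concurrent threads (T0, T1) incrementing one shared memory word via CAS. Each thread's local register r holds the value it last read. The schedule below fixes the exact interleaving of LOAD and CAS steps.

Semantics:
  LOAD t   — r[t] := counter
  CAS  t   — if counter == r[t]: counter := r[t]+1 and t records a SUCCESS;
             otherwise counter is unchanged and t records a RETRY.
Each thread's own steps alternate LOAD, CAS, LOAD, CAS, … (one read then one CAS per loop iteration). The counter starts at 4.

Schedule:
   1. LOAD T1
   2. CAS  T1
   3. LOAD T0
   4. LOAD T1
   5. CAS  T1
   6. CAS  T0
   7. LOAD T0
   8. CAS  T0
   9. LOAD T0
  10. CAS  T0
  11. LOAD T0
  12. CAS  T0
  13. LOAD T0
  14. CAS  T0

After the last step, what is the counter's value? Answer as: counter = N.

counter = 10

#1 T1 reads 4
#2 T1 CAS(4→5) writes; counter now 5
#3 T0 reads 5
#4 T1 reads 5
#5 T1 CAS(5→6) writes; counter now 6
#6 T0 CAS(5→6) fails; counter now 6
#7 T0 reads 6
#8 T0 CAS(6→7) writes; counter now 7
#9 T0 reads 7
#10 T0 CAS(7→8) writes; counter now 8
#11 T0 reads 8
#12 T0 CAS(8→9) writes; counter now 9
#13 T0 reads 9
#14 T0 CAS(9→10) writes; counter now 10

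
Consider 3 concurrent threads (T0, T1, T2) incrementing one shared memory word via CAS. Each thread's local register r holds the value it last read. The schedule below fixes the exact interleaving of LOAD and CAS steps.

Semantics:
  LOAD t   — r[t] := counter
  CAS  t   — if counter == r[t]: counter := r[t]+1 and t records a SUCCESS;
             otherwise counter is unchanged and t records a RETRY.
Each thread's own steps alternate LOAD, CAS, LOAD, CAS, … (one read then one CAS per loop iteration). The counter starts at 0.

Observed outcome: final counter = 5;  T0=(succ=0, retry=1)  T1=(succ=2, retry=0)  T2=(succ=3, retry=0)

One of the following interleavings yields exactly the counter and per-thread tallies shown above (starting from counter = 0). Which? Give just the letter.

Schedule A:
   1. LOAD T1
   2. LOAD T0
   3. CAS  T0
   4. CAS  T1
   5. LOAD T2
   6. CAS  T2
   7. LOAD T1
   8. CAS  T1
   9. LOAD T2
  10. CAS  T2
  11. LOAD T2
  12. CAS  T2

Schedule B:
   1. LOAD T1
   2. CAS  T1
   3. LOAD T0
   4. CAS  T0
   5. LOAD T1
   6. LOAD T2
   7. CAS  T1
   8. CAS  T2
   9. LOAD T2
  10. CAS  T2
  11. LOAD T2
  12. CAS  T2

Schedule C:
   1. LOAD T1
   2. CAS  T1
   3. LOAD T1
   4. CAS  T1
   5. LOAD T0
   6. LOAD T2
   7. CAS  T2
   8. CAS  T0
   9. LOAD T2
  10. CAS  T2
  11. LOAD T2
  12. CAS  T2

Tracing schedule C:
1. LOAD T1 → mem=0 r[T1]=0 [LOAD]
2. CAS T1 → mem=1 r[T1]=0 [OK]
3. LOAD T1 → mem=1 r[T1]=1 [LOAD]
4. CAS T1 → mem=2 r[T1]=1 [OK]
5. LOAD T0 → mem=2 r[T0]=2 [LOAD]
6. LOAD T2 → mem=2 r[T2]=2 [LOAD]
7. CAS T2 → mem=3 r[T2]=2 [OK]
8. CAS T0 → mem=3 r[T0]=2 [RETRY]
9. LOAD T2 → mem=3 r[T2]=3 [LOAD]
10. CAS T2 → mem=4 r[T2]=3 [OK]
11. LOAD T2 → mem=4 r[T2]=4 [LOAD]
12. CAS T2 → mem=5 r[T2]=4 [OK]

C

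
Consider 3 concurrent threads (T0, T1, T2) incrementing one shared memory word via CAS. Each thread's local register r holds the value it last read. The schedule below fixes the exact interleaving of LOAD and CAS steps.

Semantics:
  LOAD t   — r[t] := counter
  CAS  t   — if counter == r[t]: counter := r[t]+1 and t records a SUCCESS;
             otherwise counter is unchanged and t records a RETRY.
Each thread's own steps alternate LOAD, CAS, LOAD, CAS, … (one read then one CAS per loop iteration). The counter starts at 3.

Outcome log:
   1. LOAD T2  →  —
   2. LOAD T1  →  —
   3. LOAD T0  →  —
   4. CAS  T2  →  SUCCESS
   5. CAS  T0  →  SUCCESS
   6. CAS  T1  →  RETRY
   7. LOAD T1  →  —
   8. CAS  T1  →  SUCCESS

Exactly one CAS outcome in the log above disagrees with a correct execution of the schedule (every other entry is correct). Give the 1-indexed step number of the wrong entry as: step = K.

step = 5

Re-executing:
1. LOAD T2 → mem=3 r[T2]=3 [LOAD]
2. LOAD T1 → mem=3 r[T1]=3 [LOAD]
3. LOAD T0 → mem=3 r[T0]=3 [LOAD]
4. CAS T2 → mem=4 r[T2]=3 [OK]
5. CAS T0 → mem=4 r[T0]=3 [RETRY]
6. CAS T1 → mem=4 r[T1]=3 [RETRY]
7. LOAD T1 → mem=4 r[T1]=4 [LOAD]
8. CAS T1 → mem=5 r[T1]=4 [OK]
Log disagrees first at step 5.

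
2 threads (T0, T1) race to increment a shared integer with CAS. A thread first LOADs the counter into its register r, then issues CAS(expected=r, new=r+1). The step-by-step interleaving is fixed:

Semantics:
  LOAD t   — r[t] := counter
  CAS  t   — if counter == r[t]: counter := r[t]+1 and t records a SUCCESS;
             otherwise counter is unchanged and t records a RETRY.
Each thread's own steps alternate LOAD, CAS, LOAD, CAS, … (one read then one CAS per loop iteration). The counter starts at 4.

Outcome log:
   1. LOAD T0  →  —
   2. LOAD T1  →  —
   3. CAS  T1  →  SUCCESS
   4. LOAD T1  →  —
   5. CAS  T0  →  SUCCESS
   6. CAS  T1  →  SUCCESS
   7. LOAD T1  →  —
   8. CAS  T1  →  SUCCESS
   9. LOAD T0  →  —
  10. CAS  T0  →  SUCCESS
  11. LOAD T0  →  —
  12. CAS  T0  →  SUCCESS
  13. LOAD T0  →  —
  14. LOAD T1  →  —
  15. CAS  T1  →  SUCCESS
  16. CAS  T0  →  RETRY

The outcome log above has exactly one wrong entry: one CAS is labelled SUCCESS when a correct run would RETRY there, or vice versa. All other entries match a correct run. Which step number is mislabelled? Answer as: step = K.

step = 5

Correct run:
#1 T0 reads 4
#2 T1 reads 4
#3 T1 CAS(4→5) writes; counter now 5
#4 T1 reads 5
#5 T0 CAS(4→5) fails; counter now 5
#6 T1 CAS(5→6) writes; counter now 6
#7 T1 reads 6
#8 T1 CAS(6→7) writes; counter now 7
#9 T0 reads 7
#10 T0 CAS(7→8) writes; counter now 8
#11 T0 reads 8
#12 T0 CAS(8→9) writes; counter now 9
#13 T0 reads 9
#14 T1 reads 9
#15 T1 CAS(9→10) writes; counter now 10
#16 T0 CAS(9→10) fails; counter now 10
Flip is step 5.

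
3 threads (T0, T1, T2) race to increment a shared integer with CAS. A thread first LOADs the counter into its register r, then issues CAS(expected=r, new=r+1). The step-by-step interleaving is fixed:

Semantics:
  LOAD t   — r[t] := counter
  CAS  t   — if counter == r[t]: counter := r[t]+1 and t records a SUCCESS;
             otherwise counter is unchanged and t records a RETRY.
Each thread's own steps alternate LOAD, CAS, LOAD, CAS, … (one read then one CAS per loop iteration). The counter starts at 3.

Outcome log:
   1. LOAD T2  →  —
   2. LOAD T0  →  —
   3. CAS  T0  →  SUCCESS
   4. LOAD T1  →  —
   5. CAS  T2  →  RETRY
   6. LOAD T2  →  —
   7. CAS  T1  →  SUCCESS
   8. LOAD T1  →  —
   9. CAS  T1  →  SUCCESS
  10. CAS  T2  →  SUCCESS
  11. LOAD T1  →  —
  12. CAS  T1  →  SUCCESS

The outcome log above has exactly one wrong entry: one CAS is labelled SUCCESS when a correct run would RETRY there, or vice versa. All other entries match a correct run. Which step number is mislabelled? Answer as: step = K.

Correct run:
#1 T2 reads 3
#2 T0 reads 3
#3 T0 CAS(3→4) writes; counter now 4
#4 T1 reads 4
#5 T2 CAS(3→4) fails; counter now 4
#6 T2 reads 4
#7 T1 CAS(4→5) writes; counter now 5
#8 T1 reads 5
#9 T1 CAS(5→6) writes; counter now 6
#10 T2 CAS(4→5) fails; counter now 6
#11 T1 reads 6
#12 T1 CAS(6→7) writes; counter now 7
Mismatch at 10.

step = 10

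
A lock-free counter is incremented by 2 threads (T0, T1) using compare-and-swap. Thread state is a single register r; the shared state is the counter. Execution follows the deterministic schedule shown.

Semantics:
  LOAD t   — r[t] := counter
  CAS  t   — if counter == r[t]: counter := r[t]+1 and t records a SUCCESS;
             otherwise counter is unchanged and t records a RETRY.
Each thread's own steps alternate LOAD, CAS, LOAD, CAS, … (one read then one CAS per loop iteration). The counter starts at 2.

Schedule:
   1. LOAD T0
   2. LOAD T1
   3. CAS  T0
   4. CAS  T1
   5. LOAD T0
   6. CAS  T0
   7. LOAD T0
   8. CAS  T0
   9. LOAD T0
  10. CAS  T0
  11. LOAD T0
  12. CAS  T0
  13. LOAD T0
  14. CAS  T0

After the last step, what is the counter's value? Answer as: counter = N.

1. LOAD T0 → mem=2 r[T0]=2 [LOAD]
2. LOAD T1 → mem=2 r[T1]=2 [LOAD]
3. CAS T0 → mem=3 r[T0]=2 [OK]
4. CAS T1 → mem=3 r[T1]=2 [RETRY]
5. LOAD T0 → mem=3 r[T0]=3 [LOAD]
6. CAS T0 → mem=4 r[T0]=3 [OK]
7. LOAD T0 → mem=4 r[T0]=4 [LOAD]
8. CAS T0 → mem=5 r[T0]=4 [OK]
9. LOAD T0 → mem=5 r[T0]=5 [LOAD]
10. CAS T0 → mem=6 r[T0]=5 [OK]
11. LOAD T0 → mem=6 r[T0]=6 [LOAD]
12. CAS T0 → mem=7 r[T0]=6 [OK]
13. LOAD T0 → mem=7 r[T0]=7 [LOAD]
14. CAS T0 → mem=8 r[T0]=7 [OK]

counter = 8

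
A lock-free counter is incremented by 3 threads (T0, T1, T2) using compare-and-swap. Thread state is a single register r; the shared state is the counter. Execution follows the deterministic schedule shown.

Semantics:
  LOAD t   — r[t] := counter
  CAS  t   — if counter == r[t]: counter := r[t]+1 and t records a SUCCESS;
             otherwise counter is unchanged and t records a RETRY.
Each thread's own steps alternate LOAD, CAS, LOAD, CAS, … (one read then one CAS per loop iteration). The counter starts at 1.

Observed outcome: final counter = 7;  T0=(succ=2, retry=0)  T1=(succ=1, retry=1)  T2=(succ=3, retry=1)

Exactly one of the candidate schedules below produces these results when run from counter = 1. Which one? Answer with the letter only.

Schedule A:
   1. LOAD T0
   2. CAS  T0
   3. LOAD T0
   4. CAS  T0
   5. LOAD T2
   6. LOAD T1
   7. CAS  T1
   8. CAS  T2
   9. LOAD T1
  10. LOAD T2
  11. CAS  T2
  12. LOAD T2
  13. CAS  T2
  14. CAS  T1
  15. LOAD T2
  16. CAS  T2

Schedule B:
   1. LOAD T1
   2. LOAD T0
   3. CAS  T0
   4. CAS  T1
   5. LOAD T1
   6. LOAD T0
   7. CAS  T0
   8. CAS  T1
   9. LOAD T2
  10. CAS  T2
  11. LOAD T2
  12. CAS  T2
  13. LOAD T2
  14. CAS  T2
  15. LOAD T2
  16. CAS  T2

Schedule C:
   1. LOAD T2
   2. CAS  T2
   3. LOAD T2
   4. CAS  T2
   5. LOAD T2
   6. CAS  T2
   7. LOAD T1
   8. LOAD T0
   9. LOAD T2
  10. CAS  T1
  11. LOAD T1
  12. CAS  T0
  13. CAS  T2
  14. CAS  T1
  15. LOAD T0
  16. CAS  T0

Tracing schedule A:
#1 T0 reads 1
#2 T0 CAS(1→2) writes; counter now 2
#3 T0 reads 2
#4 T0 CAS(2→3) writes; counter now 3
#5 T2 reads 3
#6 T1 reads 3
#7 T1 CAS(3→4) writes; counter now 4
#8 T2 CAS(3→4) fails; counter now 4
#9 T1 reads 4
#10 T2 reads 4
#11 T2 CAS(4→5) writes; counter now 5
#12 T2 reads 5
#13 T2 CAS(5→6) writes; counter now 6
#14 T1 CAS(4→5) fails; counter now 6
#15 T2 reads 6
#16 T2 CAS(6→7) writes; counter now 7

A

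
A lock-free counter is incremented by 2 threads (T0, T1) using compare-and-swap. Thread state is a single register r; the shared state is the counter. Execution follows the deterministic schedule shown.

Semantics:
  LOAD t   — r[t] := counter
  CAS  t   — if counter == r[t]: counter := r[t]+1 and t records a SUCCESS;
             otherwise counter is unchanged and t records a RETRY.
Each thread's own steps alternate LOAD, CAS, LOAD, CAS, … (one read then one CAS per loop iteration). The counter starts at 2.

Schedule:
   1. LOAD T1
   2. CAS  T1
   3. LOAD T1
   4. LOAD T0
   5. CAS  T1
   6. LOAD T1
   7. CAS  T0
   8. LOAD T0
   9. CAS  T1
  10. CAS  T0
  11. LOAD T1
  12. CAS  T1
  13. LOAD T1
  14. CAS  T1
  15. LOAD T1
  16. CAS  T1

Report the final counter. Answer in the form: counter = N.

T1 LOAD — after: cnt=2, r=2 — load
T1 CAS — after: cnt=3, r=2 — ok
T1 LOAD — after: cnt=3, r=3 — load
T0 LOAD — after: cnt=3, r=3 — load
T1 CAS — after: cnt=4, r=3 — ok
T1 LOAD — after: cnt=4, r=4 — load
T0 CAS — after: cnt=4, r=3 — retry
T0 LOAD — after: cnt=4, r=4 — load
T1 CAS — after: cnt=5, r=4 — ok
T0 CAS — after: cnt=5, r=4 — retry
T1 LOAD — after: cnt=5, r=5 — load
T1 CAS — after: cnt=6, r=5 — ok
T1 LOAD — after: cnt=6, r=6 — load
T1 CAS — after: cnt=7, r=6 — ok
T1 LOAD — after: cnt=7, r=7 — load
T1 CAS — after: cnt=8, r=7 — ok

counter = 8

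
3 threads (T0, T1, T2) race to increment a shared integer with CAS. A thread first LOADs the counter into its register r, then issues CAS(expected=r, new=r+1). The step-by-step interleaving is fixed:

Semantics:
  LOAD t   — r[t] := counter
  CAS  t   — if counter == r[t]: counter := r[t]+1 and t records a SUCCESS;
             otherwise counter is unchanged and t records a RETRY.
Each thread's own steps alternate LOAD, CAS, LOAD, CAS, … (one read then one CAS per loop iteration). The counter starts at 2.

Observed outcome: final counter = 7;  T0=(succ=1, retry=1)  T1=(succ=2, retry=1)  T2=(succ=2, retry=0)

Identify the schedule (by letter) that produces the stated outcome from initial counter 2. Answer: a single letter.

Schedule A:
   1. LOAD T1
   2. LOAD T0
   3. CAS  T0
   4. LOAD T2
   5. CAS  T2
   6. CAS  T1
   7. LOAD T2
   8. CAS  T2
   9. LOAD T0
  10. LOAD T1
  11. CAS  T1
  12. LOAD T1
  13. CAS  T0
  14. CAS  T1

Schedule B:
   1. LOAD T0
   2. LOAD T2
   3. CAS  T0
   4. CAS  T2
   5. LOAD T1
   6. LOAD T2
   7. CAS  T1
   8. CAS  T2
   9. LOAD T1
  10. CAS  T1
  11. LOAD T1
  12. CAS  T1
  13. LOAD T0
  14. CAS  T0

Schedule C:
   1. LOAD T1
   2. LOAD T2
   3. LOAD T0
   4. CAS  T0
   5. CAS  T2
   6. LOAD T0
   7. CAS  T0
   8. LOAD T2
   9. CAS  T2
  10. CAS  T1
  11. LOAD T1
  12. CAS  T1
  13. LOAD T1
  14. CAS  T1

Simulating candidate A:
1. LOAD T1 → mem=2 r[T1]=2 [LOAD]
2. LOAD T0 → mem=2 r[T0]=2 [LOAD]
3. CAS T0 → mem=3 r[T0]=2 [OK]
4. LOAD T2 → mem=3 r[T2]=3 [LOAD]
5. CAS T2 → mem=4 r[T2]=3 [OK]
6. CAS T1 → mem=4 r[T1]=2 [RETRY]
7. LOAD T2 → mem=4 r[T2]=4 [LOAD]
8. CAS T2 → mem=5 r[T2]=4 [OK]
9. LOAD T0 → mem=5 r[T0]=5 [LOAD]
10. LOAD T1 → mem=5 r[T1]=5 [LOAD]
11. CAS T1 → mem=6 r[T1]=5 [OK]
12. LOAD T1 → mem=6 r[T1]=6 [LOAD]
13. CAS T0 → mem=6 r[T0]=5 [RETRY]
14. CAS T1 → mem=7 r[T1]=6 [OK]

A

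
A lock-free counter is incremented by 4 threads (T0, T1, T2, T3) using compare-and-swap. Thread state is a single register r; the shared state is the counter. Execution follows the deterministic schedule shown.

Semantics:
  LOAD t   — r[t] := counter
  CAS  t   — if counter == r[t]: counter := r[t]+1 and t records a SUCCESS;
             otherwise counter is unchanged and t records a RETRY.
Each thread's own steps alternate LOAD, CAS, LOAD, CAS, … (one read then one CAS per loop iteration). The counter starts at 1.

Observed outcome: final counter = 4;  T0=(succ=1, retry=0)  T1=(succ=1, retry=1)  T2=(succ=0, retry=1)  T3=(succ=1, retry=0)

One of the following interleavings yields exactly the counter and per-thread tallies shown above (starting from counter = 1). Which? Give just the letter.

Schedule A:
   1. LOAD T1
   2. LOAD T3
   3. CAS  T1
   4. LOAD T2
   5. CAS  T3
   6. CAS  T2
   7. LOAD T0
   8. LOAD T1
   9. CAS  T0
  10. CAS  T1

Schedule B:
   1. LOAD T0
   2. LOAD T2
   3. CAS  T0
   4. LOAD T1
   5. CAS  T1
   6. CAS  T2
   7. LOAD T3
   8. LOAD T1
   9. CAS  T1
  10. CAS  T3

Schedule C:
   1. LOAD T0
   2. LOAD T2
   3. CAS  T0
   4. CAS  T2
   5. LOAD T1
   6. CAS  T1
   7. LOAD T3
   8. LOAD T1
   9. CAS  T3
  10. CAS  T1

C

Run C:
T0 LOAD — after: cnt=1, r=1 — load
T2 LOAD — after: cnt=1, r=1 — load
T0 CAS — after: cnt=2, r=1 — ok
T2 CAS — after: cnt=2, r=1 — retry
T1 LOAD — after: cnt=2, r=2 — load
T1 CAS — after: cnt=3, r=2 — ok
T3 LOAD — after: cnt=3, r=3 — load
T1 LOAD — after: cnt=3, r=3 — load
T3 CAS — after: cnt=4, r=3 — ok
T1 CAS — after: cnt=4, r=3 — retry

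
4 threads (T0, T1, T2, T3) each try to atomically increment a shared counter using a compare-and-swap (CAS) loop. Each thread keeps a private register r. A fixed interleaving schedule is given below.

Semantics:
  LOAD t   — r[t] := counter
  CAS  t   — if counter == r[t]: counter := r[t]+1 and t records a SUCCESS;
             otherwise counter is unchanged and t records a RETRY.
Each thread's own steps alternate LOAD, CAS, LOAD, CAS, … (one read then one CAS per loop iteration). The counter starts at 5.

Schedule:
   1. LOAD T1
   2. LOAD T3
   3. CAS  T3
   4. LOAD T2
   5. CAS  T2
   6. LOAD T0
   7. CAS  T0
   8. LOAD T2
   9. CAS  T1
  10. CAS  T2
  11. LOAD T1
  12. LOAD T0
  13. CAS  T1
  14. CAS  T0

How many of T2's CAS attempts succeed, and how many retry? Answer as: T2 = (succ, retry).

#1 T1 reads 5
#2 T3 reads 5
#3 T3 CAS(5→6) writes; counter now 6
#4 T2 reads 6
#5 T2 CAS(6→7) writes; counter now 7
#6 T0 reads 7
#7 T0 CAS(7→8) writes; counter now 8
#8 T2 reads 8
#9 T1 CAS(5→6) fails; counter now 8
#10 T2 CAS(8→9) writes; counter now 9
#11 T1 reads 9
#12 T0 reads 9
#13 T1 CAS(9→10) writes; counter now 10
#14 T0 CAS(9→10) fails; counter now 10

T2 = (2, 0)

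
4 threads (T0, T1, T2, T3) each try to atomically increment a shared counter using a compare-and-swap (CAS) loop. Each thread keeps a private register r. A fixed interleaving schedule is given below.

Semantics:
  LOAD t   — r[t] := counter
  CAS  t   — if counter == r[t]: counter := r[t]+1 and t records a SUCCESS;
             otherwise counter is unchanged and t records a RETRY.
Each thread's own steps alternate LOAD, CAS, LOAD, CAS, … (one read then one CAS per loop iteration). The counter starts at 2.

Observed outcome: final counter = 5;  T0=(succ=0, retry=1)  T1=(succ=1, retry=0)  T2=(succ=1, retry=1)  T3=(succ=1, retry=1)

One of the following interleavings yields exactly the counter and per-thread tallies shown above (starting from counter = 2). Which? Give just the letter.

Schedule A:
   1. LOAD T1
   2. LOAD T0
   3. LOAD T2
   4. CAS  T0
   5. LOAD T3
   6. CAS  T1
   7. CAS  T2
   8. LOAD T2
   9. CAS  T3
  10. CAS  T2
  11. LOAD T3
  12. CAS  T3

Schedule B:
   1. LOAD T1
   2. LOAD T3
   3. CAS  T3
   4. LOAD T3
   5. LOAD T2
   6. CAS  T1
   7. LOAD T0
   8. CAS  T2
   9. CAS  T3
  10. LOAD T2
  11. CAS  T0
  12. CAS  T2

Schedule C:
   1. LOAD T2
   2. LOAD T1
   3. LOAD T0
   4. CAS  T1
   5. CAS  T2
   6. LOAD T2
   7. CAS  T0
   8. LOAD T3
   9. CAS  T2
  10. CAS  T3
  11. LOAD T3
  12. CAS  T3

Tracing schedule C:
1. LOAD T2 → mem=2 r[T2]=2 [LOAD]
2. LOAD T1 → mem=2 r[T1]=2 [LOAD]
3. LOAD T0 → mem=2 r[T0]=2 [LOAD]
4. CAS T1 → mem=3 r[T1]=2 [OK]
5. CAS T2 → mem=3 r[T2]=2 [RETRY]
6. LOAD T2 → mem=3 r[T2]=3 [LOAD]
7. CAS T0 → mem=3 r[T0]=2 [RETRY]
8. LOAD T3 → mem=3 r[T3]=3 [LOAD]
9. CAS T2 → mem=4 r[T2]=3 [OK]
10. CAS T3 → mem=4 r[T3]=3 [RETRY]
11. LOAD T3 → mem=4 r[T3]=4 [LOAD]
12. CAS T3 → mem=5 r[T3]=4 [OK]

C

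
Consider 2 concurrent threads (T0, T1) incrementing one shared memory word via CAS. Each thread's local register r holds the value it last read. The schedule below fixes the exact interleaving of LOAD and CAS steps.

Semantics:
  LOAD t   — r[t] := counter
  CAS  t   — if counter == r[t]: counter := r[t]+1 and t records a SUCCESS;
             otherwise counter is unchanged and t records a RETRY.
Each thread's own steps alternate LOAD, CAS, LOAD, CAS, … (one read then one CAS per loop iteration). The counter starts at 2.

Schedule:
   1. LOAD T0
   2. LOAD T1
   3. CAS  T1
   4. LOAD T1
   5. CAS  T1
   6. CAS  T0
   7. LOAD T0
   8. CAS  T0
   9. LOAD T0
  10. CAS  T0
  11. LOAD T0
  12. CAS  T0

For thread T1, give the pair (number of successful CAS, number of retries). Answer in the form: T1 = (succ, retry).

step 1: T0 LOAD ⇒ load; ctr=2 reg=2
step 2: T1 LOAD ⇒ load; ctr=2 reg=2
step 3: T1 CAS ⇒ ok; ctr=3 reg=2
step 4: T1 LOAD ⇒ load; ctr=3 reg=3
step 5: T1 CAS ⇒ ok; ctr=4 reg=3
step 6: T0 CAS ⇒ retry; ctr=4 reg=2
step 7: T0 LOAD ⇒ load; ctr=4 reg=4
step 8: T0 CAS ⇒ ok; ctr=5 reg=4
step 9: T0 LOAD ⇒ load; ctr=5 reg=5
step 10: T0 CAS ⇒ ok; ctr=6 reg=5
step 11: T0 LOAD ⇒ load; ctr=6 reg=6
step 12: T0 CAS ⇒ ok; ctr=7 reg=6

T1 = (2, 0)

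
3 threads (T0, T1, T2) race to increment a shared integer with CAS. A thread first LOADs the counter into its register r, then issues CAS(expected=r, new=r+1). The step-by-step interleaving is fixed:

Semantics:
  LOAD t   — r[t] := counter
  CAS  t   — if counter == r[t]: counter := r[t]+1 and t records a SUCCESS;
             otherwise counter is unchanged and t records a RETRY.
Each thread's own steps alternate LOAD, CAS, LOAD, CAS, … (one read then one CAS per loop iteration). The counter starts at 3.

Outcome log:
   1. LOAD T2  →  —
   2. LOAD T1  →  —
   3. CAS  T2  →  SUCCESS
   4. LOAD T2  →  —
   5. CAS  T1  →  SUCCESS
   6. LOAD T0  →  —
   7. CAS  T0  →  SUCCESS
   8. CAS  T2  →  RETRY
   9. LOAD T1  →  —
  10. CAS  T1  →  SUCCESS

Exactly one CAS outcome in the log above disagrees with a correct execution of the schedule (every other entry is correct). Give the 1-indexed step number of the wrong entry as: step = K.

Correct run:
[1] T2.load  rd  (counter 3, T2.r 3)
[2] T1.load  rd  (counter 3, T1.r 3)
[3] T2.cas  hit  (counter 4, T2.r 3)
[4] T2.load  rd  (counter 4, T2.r 4)
[5] T1.cas  miss  (counter 4, T1.r 3)
[6] T0.load  rd  (counter 4, T0.r 4)
[7] T0.cas  hit  (counter 5, T0.r 4)
[8] T2.cas  miss  (counter 5, T2.r 4)
[9] T1.load  rd  (counter 5, T1.r 5)
[10] T1.cas  hit  (counter 6, T1.r 5)
Flip is step 5.

step = 5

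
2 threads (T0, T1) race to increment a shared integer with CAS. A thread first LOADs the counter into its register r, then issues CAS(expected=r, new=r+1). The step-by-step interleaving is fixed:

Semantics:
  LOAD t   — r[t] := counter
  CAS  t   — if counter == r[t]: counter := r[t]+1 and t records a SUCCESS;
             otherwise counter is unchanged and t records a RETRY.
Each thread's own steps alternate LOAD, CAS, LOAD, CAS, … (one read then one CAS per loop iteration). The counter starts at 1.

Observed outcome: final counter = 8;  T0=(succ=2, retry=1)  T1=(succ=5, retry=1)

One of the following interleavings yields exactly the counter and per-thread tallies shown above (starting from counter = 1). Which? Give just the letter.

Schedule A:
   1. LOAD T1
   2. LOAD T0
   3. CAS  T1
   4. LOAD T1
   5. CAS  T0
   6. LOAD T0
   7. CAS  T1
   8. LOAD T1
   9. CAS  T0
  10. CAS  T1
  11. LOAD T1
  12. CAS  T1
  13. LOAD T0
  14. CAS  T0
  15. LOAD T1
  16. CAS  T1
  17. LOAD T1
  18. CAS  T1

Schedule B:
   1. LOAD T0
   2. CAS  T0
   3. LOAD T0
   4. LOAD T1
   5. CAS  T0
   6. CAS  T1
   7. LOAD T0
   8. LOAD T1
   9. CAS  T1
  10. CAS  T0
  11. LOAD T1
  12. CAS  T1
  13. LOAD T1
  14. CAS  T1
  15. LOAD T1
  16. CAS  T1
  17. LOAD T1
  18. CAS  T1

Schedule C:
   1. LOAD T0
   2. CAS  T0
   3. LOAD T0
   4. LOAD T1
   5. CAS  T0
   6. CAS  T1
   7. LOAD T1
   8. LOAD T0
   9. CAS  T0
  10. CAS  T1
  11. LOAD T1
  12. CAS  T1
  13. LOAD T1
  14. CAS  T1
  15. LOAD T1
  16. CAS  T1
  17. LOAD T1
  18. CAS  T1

B

Simulating candidate B:
   1) LOAD T0:  M=1  r_T0=1
   2) CAS  T0:  M=2  r_T0=1 ✓
   3) LOAD T0:  M=2  r_T0=2
   4) LOAD T1:  M=2  r_T1=2
   5) CAS  T0:  M=3  r_T0=2 ✓
   6) CAS  T1:  M=3  r_T1=2 ✗
   7) LOAD T0:  M=3  r_T0=3
   8) LOAD T1:  M=3  r_T1=3
   9) CAS  T1:  M=4  r_T1=3 ✓
  10) CAS  T0:  M=4  r_T0=3 ✗
  11) LOAD T1:  M=4  r_T1=4
  12) CAS  T1:  M=5  r_T1=4 ✓
  13) LOAD T1:  M=5  r_T1=5
  14) CAS  T1:  M=6  r_T1=5 ✓
  15) LOAD T1:  M=6  r_T1=6
  16) CAS  T1:  M=7  r_T1=6 ✓
  17) LOAD T1:  M=7  r_T1=7
  18) CAS  T1:  M=8  r_T1=7 ✓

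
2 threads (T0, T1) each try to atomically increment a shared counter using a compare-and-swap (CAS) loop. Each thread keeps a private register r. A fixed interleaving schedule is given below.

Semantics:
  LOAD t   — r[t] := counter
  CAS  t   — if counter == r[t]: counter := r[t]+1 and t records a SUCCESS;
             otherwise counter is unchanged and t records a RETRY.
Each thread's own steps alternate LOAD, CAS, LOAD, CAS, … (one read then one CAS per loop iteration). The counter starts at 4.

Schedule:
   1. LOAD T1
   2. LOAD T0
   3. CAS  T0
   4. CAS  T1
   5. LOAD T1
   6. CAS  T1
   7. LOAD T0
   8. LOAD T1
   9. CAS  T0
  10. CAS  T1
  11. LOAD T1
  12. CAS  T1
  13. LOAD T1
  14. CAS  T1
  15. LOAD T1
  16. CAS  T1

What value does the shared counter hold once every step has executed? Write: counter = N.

counter = 10

1. LOAD T1 → mem=4 r[T1]=4 [LOAD]
2. LOAD T0 → mem=4 r[T0]=4 [LOAD]
3. CAS T0 → mem=5 r[T0]=4 [OK]
4. CAS T1 → mem=5 r[T1]=4 [RETRY]
5. LOAD T1 → mem=5 r[T1]=5 [LOAD]
6. CAS T1 → mem=6 r[T1]=5 [OK]
7. LOAD T0 → mem=6 r[T0]=6 [LOAD]
8. LOAD T1 → mem=6 r[T1]=6 [LOAD]
9. CAS T0 → mem=7 r[T0]=6 [OK]
10. CAS T1 → mem=7 r[T1]=6 [RETRY]
11. LOAD T1 → mem=7 r[T1]=7 [LOAD]
12. CAS T1 → mem=8 r[T1]=7 [OK]
13. LOAD T1 → mem=8 r[T1]=8 [LOAD]
14. CAS T1 → mem=9 r[T1]=8 [OK]
15. LOAD T1 → mem=9 r[T1]=9 [LOAD]
16. CAS T1 → mem=10 r[T1]=9 [OK]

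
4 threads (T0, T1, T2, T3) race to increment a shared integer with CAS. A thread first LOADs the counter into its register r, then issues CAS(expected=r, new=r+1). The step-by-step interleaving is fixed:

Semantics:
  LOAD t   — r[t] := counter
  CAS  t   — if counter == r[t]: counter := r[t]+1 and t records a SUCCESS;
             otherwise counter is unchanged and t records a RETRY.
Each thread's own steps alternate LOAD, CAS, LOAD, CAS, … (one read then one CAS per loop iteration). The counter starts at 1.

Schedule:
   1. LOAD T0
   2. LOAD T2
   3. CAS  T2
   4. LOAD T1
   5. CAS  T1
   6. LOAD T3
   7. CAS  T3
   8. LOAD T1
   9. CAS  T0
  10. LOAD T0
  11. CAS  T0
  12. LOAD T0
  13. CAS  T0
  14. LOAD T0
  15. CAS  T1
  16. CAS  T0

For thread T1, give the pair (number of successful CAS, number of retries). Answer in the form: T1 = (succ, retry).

1. LOAD T0 → mem=1 r[T0]=1 [LOAD]
2. LOAD T2 → mem=1 r[T2]=1 [LOAD]
3. CAS T2 → mem=2 r[T2]=1 [OK]
4. LOAD T1 → mem=2 r[T1]=2 [LOAD]
5. CAS T1 → mem=3 r[T1]=2 [OK]
6. LOAD T3 → mem=3 r[T3]=3 [LOAD]
7. CAS T3 → mem=4 r[T3]=3 [OK]
8. LOAD T1 → mem=4 r[T1]=4 [LOAD]
9. CAS T0 → mem=4 r[T0]=1 [RETRY]
10. LOAD T0 → mem=4 r[T0]=4 [LOAD]
11. CAS T0 → mem=5 r[T0]=4 [OK]
12. LOAD T0 → mem=5 r[T0]=5 [LOAD]
13. CAS T0 → mem=6 r[T0]=5 [OK]
14. LOAD T0 → mem=6 r[T0]=6 [LOAD]
15. CAS T1 → mem=6 r[T1]=4 [RETRY]
16. CAS T0 → mem=7 r[T0]=6 [OK]

T1 = (1, 1)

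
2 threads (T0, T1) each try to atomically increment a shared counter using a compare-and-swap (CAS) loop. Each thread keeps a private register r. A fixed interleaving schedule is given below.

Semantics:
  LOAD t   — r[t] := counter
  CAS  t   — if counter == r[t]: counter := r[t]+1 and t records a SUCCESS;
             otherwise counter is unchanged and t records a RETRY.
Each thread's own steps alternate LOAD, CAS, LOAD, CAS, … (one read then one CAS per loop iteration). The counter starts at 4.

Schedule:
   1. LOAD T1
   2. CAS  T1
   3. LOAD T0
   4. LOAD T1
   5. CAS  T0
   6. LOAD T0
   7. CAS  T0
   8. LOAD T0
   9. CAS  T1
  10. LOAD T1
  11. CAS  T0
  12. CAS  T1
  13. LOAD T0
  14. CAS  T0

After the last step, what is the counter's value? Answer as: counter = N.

counter = 9

T1 LOAD — after: cnt=4, r=4 — load
T1 CAS — after: cnt=5, r=4 — ok
T0 LOAD — after: cnt=5, r=5 — load
T1 LOAD — after: cnt=5, r=5 — load
T0 CAS — after: cnt=6, r=5 — ok
T0 LOAD — after: cnt=6, r=6 — load
T0 CAS — after: cnt=7, r=6 — ok
T0 LOAD — after: cnt=7, r=7 — load
T1 CAS — after: cnt=7, r=5 — retry
T1 LOAD — after: cnt=7, r=7 — load
T0 CAS — after: cnt=8, r=7 — ok
T1 CAS — after: cnt=8, r=7 — retry
T0 LOAD — after: cnt=8, r=8 — load
T0 CAS — after: cnt=9, r=8 — ok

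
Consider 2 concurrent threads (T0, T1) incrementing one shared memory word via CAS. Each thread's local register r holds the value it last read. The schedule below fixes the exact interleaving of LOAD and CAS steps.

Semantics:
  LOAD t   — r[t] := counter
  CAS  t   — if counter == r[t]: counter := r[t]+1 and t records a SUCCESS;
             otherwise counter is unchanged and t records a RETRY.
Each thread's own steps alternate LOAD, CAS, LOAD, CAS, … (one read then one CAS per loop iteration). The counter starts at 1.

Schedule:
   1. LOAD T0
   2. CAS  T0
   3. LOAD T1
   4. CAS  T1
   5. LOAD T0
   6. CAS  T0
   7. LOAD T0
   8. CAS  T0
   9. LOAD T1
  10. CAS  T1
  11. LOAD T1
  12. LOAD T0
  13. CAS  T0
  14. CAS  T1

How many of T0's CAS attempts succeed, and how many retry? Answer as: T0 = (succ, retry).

step 1: T0 LOAD ⇒ load; ctr=1 reg=1
step 2: T0 CAS ⇒ ok; ctr=2 reg=1
step 3: T1 LOAD ⇒ load; ctr=2 reg=2
step 4: T1 CAS ⇒ ok; ctr=3 reg=2
step 5: T0 LOAD ⇒ load; ctr=3 reg=3
step 6: T0 CAS ⇒ ok; ctr=4 reg=3
step 7: T0 LOAD ⇒ load; ctr=4 reg=4
step 8: T0 CAS ⇒ ok; ctr=5 reg=4
step 9: T1 LOAD ⇒ load; ctr=5 reg=5
step 10: T1 CAS ⇒ ok; ctr=6 reg=5
step 11: T1 LOAD ⇒ load; ctr=6 reg=6
step 12: T0 LOAD ⇒ load; ctr=6 reg=6
step 13: T0 CAS ⇒ ok; ctr=7 reg=6
step 14: T1 CAS ⇒ retry; ctr=7 reg=6

T0 = (4, 0)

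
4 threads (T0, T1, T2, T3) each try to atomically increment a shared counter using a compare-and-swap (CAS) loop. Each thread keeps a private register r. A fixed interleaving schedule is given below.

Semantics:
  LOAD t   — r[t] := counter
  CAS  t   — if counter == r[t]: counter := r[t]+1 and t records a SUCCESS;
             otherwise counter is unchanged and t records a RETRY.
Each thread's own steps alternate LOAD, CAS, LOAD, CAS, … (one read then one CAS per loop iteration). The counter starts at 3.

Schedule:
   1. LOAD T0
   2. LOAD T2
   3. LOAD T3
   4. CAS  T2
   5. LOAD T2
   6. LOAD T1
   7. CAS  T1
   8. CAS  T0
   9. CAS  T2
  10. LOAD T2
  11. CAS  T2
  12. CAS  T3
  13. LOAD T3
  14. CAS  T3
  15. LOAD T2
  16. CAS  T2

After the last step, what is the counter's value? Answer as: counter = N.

   1) LOAD T0:  M=3  r_T0=3
   2) LOAD T2:  M=3  r_T2=3
   3) LOAD T3:  M=3  r_T3=3
   4) CAS  T2:  M=4  r_T2=3 ✓
   5) LOAD T2:  M=4  r_T2=4
   6) LOAD T1:  M=4  r_T1=4
   7) CAS  T1:  M=5  r_T1=4 ✓
   8) CAS  T0:  M=5  r_T0=3 ✗
   9) CAS  T2:  M=5  r_T2=4 ✗
  10) LOAD T2:  M=5  r_T2=5
  11) CAS  T2:  M=6  r_T2=5 ✓
  12) CAS  T3:  M=6  r_T3=3 ✗
  13) LOAD T3:  M=6  r_T3=6
  14) CAS  T3:  M=7  r_T3=6 ✓
  15) LOAD T2:  M=7  r_T2=7
  16) CAS  T2:  M=8  r_T2=7 ✓

counter = 8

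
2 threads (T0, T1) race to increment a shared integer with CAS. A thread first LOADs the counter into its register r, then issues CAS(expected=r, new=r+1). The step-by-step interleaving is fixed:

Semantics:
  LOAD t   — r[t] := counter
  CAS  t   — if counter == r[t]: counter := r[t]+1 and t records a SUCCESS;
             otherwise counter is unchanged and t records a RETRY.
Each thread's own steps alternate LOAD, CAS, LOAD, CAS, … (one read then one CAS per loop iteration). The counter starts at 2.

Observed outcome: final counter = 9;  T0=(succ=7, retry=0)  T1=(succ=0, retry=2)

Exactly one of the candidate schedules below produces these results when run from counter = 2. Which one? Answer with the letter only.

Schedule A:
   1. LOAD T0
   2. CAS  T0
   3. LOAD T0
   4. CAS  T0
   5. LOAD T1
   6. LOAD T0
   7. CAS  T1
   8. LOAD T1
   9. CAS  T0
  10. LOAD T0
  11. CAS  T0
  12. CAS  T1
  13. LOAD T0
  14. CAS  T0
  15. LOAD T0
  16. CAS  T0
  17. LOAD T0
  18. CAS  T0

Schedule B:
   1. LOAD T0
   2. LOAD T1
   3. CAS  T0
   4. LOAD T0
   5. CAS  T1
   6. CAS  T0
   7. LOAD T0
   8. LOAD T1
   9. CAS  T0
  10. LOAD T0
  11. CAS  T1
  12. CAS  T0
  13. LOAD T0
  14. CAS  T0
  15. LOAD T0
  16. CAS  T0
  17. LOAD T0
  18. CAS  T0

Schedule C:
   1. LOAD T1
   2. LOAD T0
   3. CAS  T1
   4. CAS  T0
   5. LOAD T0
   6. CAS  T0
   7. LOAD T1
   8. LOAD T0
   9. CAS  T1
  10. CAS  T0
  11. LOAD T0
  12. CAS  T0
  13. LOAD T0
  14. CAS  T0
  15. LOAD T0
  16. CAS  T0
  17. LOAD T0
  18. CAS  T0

B

Simulating candidate B:
1. LOAD T0 → mem=2 r[T0]=2 [LOAD]
2. LOAD T1 → mem=2 r[T1]=2 [LOAD]
3. CAS T0 → mem=3 r[T0]=2 [OK]
4. LOAD T0 → mem=3 r[T0]=3 [LOAD]
5. CAS T1 → mem=3 r[T1]=2 [RETRY]
6. CAS T0 → mem=4 r[T0]=3 [OK]
7. LOAD T0 → mem=4 r[T0]=4 [LOAD]
8. LOAD T1 → mem=4 r[T1]=4 [LOAD]
9. CAS T0 → mem=5 r[T0]=4 [OK]
10. LOAD T0 → mem=5 r[T0]=5 [LOAD]
11. CAS T1 → mem=5 r[T1]=4 [RETRY]
12. CAS T0 → mem=6 r[T0]=5 [OK]
13. LOAD T0 → mem=6 r[T0]=6 [LOAD]
14. CAS T0 → mem=7 r[T0]=6 [OK]
15. LOAD T0 → mem=7 r[T0]=7 [LOAD]
16. CAS T0 → mem=8 r[T0]=7 [OK]
17. LOAD T0 → mem=8 r[T0]=8 [LOAD]
18. CAS T0 → mem=9 r[T0]=8 [OK]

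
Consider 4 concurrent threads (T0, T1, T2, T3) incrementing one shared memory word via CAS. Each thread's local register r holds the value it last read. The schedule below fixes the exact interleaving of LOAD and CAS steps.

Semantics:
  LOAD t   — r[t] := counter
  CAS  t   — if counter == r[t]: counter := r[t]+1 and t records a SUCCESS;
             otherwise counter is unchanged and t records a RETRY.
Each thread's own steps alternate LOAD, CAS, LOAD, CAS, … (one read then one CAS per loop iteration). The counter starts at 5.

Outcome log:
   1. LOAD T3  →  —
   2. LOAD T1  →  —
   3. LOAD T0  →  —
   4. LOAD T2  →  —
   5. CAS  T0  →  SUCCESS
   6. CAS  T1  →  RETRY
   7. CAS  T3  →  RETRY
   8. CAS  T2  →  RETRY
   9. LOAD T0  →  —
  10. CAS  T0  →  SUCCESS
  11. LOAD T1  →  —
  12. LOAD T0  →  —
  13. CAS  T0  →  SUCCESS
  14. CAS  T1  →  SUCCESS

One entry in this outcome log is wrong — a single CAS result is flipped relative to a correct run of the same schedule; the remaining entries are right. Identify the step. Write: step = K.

Re-executing:
step 1: T3 LOAD ⇒ load; ctr=5 reg=5
step 2: T1 LOAD ⇒ load; ctr=5 reg=5
step 3: T0 LOAD ⇒ load; ctr=5 reg=5
step 4: T2 LOAD ⇒ load; ctr=5 reg=5
step 5: T0 CAS ⇒ ok; ctr=6 reg=5
step 6: T1 CAS ⇒ retry; ctr=6 reg=5
step 7: T3 CAS ⇒ retry; ctr=6 reg=5
step 8: T2 CAS ⇒ retry; ctr=6 reg=5
step 9: T0 LOAD ⇒ load; ctr=6 reg=6
step 10: T0 CAS ⇒ ok; ctr=7 reg=6
step 11: T1 LOAD ⇒ load; ctr=7 reg=7
step 12: T0 LOAD ⇒ load; ctr=7 reg=7
step 13: T0 CAS ⇒ ok; ctr=8 reg=7
step 14: T1 CAS ⇒ retry; ctr=8 reg=7
Flip is step 14.

step = 14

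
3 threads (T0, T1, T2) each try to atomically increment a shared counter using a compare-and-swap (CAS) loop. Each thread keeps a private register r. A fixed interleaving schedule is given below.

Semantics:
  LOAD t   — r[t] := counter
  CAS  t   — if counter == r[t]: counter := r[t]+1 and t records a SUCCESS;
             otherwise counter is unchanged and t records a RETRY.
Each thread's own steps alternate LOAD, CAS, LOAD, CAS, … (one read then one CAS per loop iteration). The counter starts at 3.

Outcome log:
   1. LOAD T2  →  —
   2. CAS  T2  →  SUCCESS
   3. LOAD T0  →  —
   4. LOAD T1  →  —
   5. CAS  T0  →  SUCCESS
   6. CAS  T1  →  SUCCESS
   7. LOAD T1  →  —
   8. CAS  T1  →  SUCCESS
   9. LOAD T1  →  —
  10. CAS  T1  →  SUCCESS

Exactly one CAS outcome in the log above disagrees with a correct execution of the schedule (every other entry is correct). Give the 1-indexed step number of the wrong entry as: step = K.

Re-executing:
   1) LOAD T2:  M=3  r_T2=3
   2) CAS  T2:  M=4  r_T2=3 ✓
   3) LOAD T0:  M=4  r_T0=4
   4) LOAD T1:  M=4  r_T1=4
   5) CAS  T0:  M=5  r_T0=4 ✓
   6) CAS  T1:  M=5  r_T1=4 ✗
   7) LOAD T1:  M=5  r_T1=5
   8) CAS  T1:  M=6  r_T1=5 ✓
   9) LOAD T1:  M=6  r_T1=6
  10) CAS  T1:  M=7  r_T1=6 ✓
Log disagrees first at step 6.

step = 6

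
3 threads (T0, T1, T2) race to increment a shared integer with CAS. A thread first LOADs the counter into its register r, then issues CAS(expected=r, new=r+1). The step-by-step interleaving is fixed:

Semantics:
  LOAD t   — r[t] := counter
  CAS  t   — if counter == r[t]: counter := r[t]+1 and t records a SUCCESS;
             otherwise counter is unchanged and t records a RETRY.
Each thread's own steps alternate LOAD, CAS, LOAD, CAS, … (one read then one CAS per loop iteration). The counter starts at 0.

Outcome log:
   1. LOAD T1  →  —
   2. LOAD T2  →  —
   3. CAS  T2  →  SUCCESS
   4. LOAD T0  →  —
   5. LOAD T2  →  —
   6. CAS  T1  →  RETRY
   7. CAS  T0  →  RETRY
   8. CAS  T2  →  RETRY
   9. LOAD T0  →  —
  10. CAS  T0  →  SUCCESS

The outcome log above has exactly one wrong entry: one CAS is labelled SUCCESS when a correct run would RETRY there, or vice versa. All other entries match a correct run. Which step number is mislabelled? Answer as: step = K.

step = 7

Reference trace:
1. LOAD T1 → mem=0 r[T1]=0 [LOAD]
2. LOAD T2 → mem=0 r[T2]=0 [LOAD]
3. CAS T2 → mem=1 r[T2]=0 [OK]
4. LOAD T0 → mem=1 r[T0]=1 [LOAD]
5. LOAD T2 → mem=1 r[T2]=1 [LOAD]
6. CAS T1 → mem=1 r[T1]=0 [RETRY]
7. CAS T0 → mem=2 r[T0]=1 [OK]
8. CAS T2 → mem=2 r[T2]=1 [RETRY]
9. LOAD T0 → mem=2 r[T0]=2 [LOAD]
10. CAS T0 → mem=3 r[T0]=2 [OK]
Mismatch at 7.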